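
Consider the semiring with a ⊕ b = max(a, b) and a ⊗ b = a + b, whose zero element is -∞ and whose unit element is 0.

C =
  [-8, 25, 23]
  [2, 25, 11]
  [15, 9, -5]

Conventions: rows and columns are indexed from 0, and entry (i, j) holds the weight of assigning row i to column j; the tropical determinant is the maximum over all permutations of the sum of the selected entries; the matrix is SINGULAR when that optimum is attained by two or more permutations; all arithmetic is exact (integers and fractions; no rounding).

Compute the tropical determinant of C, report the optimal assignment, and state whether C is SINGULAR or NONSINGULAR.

σ = (0, 1, 2): (-8) + 25 + (-5) = 12
σ = (0, 2, 1): (-8) + 11 + 9 = 12
σ = (1, 0, 2): 25 + 2 + (-5) = 22
σ = (1, 2, 0): 25 + 11 + 15 = 51
σ = (2, 0, 1): 23 + 2 + 9 = 34
σ = (2, 1, 0): 23 + 25 + 15 = 63
Optimal value attained by: σ = (2, 1, 0).
Answer: det⊕(C) = 63; verdict: NONSINGULAR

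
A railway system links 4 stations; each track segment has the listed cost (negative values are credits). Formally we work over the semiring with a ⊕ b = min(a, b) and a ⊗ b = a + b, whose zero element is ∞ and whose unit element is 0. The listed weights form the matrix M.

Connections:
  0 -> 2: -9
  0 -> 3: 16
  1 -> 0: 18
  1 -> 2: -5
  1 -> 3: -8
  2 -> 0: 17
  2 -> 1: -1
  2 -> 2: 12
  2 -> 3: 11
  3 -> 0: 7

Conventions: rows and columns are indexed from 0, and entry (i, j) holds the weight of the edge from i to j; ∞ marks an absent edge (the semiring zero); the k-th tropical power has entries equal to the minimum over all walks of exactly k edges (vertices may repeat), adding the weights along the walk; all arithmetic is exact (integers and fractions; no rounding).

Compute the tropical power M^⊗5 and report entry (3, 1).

M^⊗2:
  [8, -10, 3, 2]
  [-1, -6, 7, 6]
  [17, 11, -6, -9]
  [∞, ∞, -2, 23]
M^⊗3:
  [8, 2, -15, -18]
  [12, 6, -11, -14]
  [-2, -7, 6, 3]
  [15, -3, 10, 9]
M^⊗4:
  [-11, -16, -3, -6]
  [-7, -12, 1, -2]
  [10, 5, -12, -15]
  [15, 9, -8, -11]
M^⊗5:
  [1, -4, -21, -24]
  [5, 0, -17, -20]
  [-8, -13, 0, -3]
  [-4, -9, 4, 1]
Key observation: the optimum is the walk 3->0->2->1->2->1, with weight 7 + (-9) + (-1) + (-5) + (-1) = -9.
Optimal value attained by: walk 3->0->2->1->2->1.
Answer: (M^⊗5)[3][1] = -9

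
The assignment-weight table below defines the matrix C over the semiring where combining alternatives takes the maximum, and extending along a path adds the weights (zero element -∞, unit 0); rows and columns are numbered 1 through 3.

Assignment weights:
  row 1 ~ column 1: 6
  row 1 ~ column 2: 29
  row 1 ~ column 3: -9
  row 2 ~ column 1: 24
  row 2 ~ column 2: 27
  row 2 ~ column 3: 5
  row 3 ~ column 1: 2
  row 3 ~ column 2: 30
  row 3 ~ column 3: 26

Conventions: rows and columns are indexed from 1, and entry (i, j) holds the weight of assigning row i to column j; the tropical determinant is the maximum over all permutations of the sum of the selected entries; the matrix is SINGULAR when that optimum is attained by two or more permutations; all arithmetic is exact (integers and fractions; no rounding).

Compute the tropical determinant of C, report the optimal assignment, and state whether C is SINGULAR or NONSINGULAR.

σ = (1, 2, 3): 6 + 27 + 26 = 59
σ = (1, 3, 2): 6 + 5 + 30 = 41
σ = (2, 1, 3): 29 + 24 + 26 = 79
σ = (2, 3, 1): 29 + 5 + 2 = 36
σ = (3, 1, 2): (-9) + 24 + 30 = 45
σ = (3, 2, 1): (-9) + 27 + 2 = 20
Optimal value attained by: σ = (2, 1, 3).
Answer: det⊕(C) = 79; verdict: NONSINGULAR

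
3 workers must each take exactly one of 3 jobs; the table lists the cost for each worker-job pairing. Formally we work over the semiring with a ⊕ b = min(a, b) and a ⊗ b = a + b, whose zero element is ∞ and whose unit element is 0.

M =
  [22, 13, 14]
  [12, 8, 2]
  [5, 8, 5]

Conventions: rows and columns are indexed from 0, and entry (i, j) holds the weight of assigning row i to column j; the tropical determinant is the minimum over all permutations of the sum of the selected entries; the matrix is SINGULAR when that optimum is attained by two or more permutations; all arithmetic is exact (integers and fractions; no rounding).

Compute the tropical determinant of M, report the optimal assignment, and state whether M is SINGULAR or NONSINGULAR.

σ = (0, 1, 2): 22 + 8 + 5 = 35
σ = (0, 2, 1): 22 + 2 + 8 = 32
σ = (1, 0, 2): 13 + 12 + 5 = 30
σ = (1, 2, 0): 13 + 2 + 5 = 20
σ = (2, 0, 1): 14 + 12 + 8 = 34
σ = (2, 1, 0): 14 + 8 + 5 = 27
Optimal value attained by: σ = (1, 2, 0).
Answer: det⊕(M) = 20; verdict: NONSINGULAR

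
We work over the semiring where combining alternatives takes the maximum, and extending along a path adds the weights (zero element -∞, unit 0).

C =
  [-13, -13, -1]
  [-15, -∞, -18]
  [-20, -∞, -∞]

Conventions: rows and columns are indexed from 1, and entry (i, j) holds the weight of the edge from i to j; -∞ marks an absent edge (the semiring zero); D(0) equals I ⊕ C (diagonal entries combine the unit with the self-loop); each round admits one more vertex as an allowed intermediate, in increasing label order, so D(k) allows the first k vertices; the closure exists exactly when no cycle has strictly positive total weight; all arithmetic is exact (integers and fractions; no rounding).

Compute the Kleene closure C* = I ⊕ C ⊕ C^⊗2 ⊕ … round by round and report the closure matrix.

D(0):
  [0, -13, -1]
  [-15, 0, -18]
  [-20, -∞, 0]
D(1):
  [0, -13, -1]
  [-15, 0, -16]
  [-20, -33, 0]
D(2):
  [0, -13, -1]
  [-15, 0, -16]
  [-20, -33, 0]
D(3):
  [0, -13, -1]
  [-15, 0, -16]
  [-20, -33, 0]
Answer: C* = [[0, -13, -1], [-15, 0, -16], [-20, -33, 0]]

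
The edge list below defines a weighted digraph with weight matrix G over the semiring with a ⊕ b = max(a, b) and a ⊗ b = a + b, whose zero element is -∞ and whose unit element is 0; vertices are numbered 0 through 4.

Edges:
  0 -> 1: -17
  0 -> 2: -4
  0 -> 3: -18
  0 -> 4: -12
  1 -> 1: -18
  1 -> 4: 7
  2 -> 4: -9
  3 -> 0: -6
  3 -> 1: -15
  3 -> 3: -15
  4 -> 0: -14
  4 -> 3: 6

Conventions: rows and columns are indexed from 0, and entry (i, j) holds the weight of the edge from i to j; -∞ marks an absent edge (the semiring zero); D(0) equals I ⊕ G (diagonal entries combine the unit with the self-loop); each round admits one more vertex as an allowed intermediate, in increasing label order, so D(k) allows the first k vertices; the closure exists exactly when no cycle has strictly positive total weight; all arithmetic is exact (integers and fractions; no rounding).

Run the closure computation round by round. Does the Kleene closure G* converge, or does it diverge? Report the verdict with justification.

D(0):
  [0, -17, -4, -18, -12]
  [-∞, 0, -∞, -∞, 7]
  [-∞, -∞, 0, -∞, -9]
  [-6, -15, -∞, 0, -∞]
  [-14, -∞, -∞, 6, 0]
D(1):
  [0, -17, -4, -18, -12]
  [-∞, 0, -∞, -∞, 7]
  [-∞, -∞, 0, -∞, -9]
  [-6, -15, -10, 0, -18]
  [-14, -31, -18, 6, 0]
D(2):
  [0, -17, -4, -18, -10]
  [-∞, 0, -∞, -∞, 7]
  [-∞, -∞, 0, -∞, -9]
  [-6, -15, -10, 0, -8]
  [-14, -31, -18, 6, 0]
D(3):
  [0, -17, -4, -18, -10]
  [-∞, 0, -∞, -∞, 7]
  [-∞, -∞, 0, -∞, -9]
  [-6, -15, -10, 0, -8]
  [-14, -31, -18, 6, 0]
D(4):
  [0, -17, -4, -18, -10]
  [-∞, 0, -∞, -∞, 7]
  [-∞, -∞, 0, -∞, -9]
  [-6, -15, -10, 0, -8]
  [0, -9, -4, 6, 0]
D(5):
  [0, -17, -4, -4, -10]
  [7, 0, 3, 13, 7]
  [-9, -18, 0, -3, -9]
  [-6, -15, -10, 0, -8]
  [0, -9, -4, 6, 0]
Key observation: every diagonal entry stays at the unit through all rounds, so no improving cycle exists.
Answer: CONVERGES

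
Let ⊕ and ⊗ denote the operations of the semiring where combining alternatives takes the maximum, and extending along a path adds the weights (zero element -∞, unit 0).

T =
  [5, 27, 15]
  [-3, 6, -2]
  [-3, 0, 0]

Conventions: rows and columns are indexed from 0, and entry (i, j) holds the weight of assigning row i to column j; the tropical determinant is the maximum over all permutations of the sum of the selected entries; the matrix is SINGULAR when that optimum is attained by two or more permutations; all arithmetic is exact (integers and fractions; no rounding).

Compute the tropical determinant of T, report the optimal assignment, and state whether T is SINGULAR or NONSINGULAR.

σ = (0, 1, 2): 5 + 6 + 0 = 11
σ = (0, 2, 1): 5 + (-2) + 0 = 3
σ = (1, 0, 2): 27 + (-3) + 0 = 24
σ = (1, 2, 0): 27 + (-2) + (-3) = 22
σ = (2, 0, 1): 15 + (-3) + 0 = 12
σ = (2, 1, 0): 15 + 6 + (-3) = 18
Optimal value attained by: σ = (1, 0, 2).
Answer: det⊕(T) = 24; verdict: NONSINGULAR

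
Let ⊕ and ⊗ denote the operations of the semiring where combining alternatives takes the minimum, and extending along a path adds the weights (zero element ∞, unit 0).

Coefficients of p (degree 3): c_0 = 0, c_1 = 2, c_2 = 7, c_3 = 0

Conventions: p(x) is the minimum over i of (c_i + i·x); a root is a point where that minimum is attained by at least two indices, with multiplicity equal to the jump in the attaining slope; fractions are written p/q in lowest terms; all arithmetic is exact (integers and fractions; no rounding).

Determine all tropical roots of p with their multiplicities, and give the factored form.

hull edge (i=0, c=0) to (i=3, c=0): slope 0, span 3
Factored form: p(x) = 0 ⊗ (x ⊕ 0) ⊗ (x ⊕ 0) ⊗ (x ⊕ 0)
Answer: roots = 0 (mult 3)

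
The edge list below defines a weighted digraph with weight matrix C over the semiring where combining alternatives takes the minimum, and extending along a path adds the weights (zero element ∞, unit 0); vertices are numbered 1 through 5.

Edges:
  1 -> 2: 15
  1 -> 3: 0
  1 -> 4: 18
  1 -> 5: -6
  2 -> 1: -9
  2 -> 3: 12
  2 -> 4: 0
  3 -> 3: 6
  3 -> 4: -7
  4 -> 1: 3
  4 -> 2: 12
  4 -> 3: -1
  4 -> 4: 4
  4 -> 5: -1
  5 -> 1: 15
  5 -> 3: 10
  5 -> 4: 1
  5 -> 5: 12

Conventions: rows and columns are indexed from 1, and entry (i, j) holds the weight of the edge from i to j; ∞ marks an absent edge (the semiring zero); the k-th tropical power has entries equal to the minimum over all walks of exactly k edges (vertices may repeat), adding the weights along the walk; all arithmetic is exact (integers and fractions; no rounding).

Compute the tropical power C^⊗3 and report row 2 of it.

C^⊗2:
  [6, 30, 4, -7, 6]
  [3, 6, -9, 4, -15]
  [-4, 5, -8, -3, -8]
  [3, 16, 3, -8, -3]
  [4, 13, 0, 3, 0]
C^⊗3:
  [-4, 5, -8, -3, -8]
  [-3, 16, -5, -16, -3]
  [-4, 9, -4, -15, -10]
  [-5, 4, -9, -4, -9]
  [4, 15, 2, -7, -2]
Answer: row 2 of C^⊗3 = [-3, 16, -5, -16, -3]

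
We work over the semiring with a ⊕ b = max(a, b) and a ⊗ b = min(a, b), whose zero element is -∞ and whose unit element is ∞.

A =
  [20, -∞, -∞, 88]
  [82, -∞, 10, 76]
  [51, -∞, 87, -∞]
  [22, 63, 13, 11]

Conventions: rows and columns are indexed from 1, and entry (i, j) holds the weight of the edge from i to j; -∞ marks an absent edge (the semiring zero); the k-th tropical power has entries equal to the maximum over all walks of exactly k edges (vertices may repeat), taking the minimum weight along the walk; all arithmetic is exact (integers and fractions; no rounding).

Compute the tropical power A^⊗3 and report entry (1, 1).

A^⊗2:
  [22, 63, 13, 20]
  [22, 63, 13, 82]
  [51, -∞, 87, 51]
  [63, 11, 13, 63]
A^⊗3:
  [63, 20, 13, 63]
  [63, 63, 13, 63]
  [51, 51, 87, 51]
  [22, 63, 13, 63]
Key observation: the optimum is the walk 1->4->2->1, with weight 88 min 63 min 82 = 63.
Optimal value attained by: walk 1->4->2->1.
Answer: (A^⊗3)[1][1] = 63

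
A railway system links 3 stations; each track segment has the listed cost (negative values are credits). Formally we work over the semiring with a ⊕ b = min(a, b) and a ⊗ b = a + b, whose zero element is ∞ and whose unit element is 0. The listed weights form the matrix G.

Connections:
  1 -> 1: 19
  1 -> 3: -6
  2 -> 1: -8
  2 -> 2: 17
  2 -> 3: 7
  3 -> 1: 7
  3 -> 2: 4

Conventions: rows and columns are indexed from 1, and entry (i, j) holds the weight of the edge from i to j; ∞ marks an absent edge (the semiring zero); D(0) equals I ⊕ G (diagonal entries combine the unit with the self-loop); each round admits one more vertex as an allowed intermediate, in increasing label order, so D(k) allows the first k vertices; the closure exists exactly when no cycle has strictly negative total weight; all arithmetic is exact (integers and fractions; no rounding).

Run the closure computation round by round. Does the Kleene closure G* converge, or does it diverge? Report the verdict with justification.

D(0):
  [0, ∞, -6]
  [-8, 0, 7]
  [7, 4, 0]
D(1):
  [0, ∞, -6]
  [-8, 0, -14]
  [7, 4, 0]
Detection: at round 2, diagonal entry (3, 3) turns strictly negative.
Key observation: the cycle 3->2->1->3 has total weight 4 + (-8) + (-6), which is strictly negative.
Answer: DIVERGES — negative cycle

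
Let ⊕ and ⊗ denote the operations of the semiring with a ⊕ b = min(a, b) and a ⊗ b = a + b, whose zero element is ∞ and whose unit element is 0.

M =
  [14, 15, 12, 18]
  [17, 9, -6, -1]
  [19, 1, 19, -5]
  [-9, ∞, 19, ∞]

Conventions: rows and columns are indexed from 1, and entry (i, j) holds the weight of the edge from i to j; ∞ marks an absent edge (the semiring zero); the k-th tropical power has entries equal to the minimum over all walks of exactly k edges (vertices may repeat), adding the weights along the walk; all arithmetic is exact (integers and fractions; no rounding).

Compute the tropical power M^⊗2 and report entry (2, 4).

M^⊗2:
  [9, 13, 9, 7]
  [-10, -5, 3, -11]
  [-14, 10, -5, 0]
  [5, 6, 3, 9]
Key observation: the optimum is the walk 2->3->4, with weight (-6) + (-5) = -11.
Optimal value attained by: walk 2->3->4.
Answer: (M^⊗2)[2][4] = -11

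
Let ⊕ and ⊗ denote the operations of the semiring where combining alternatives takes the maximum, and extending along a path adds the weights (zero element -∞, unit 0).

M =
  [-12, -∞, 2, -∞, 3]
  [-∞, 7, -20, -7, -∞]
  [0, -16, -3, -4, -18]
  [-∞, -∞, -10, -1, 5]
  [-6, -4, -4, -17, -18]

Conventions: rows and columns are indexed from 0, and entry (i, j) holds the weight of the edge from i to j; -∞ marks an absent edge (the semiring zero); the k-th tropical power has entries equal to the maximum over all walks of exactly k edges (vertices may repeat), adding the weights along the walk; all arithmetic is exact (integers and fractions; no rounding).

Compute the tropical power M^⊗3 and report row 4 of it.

M^⊗2:
  [2, -1, -1, -2, -9]
  [-20, 14, -13, 0, -2]
  [-3, -9, 2, -5, 3]
  [-1, 1, 1, -2, 4]
  [-4, 3, -4, -8, -3]
M^⊗3:
  [-1, 6, 4, -3, 5]
  [-8, 21, -6, 7, 5]
  [2, -1, -1, -2, 0]
  [1, 8, 1, -3, 3]
  [-4, 10, -2, -4, -1]
Answer: row 4 of M^⊗3 = [-4, 10, -2, -4, -1]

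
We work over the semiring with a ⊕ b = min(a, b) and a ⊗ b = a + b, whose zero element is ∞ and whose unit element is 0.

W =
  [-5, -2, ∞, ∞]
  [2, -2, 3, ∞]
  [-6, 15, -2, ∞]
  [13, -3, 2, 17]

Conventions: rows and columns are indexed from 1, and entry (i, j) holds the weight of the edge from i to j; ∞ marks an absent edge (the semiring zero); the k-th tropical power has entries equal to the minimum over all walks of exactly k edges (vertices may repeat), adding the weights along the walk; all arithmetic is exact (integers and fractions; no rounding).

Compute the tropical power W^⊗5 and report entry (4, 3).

W^⊗2:
  [-10, -7, 1, ∞]
  [-3, -4, 1, ∞]
  [-11, -8, -4, ∞]
  [-4, -5, 0, 34]
W^⊗3:
  [-15, -12, -4, ∞]
  [-8, -6, -1, ∞]
  [-16, -13, -6, ∞]
  [-9, -7, -2, 51]
W^⊗4:
  [-20, -17, -9, ∞]
  [-13, -10, -3, ∞]
  [-21, -18, -10, ∞]
  [-14, -11, -4, 68]
W^⊗5:
  [-25, -22, -14, ∞]
  [-18, -15, -7, ∞]
  [-26, -23, -15, ∞]
  [-19, -16, -8, 85]
Key observation: the optimum is the walk 4->3->1->1->2->3, with weight 2 + (-6) + (-5) + (-2) + 3 = -8.
Optimal value attained by: walk 4->3->1->1->2->3.
Answer: (W^⊗5)[4][3] = -8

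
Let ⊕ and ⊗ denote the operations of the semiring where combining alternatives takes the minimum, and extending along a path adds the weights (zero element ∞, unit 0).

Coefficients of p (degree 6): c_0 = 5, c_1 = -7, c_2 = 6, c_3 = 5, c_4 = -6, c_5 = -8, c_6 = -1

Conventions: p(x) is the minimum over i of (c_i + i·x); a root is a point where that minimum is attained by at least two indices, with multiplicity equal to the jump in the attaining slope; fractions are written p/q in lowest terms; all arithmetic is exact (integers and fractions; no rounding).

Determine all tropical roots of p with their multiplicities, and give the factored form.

hull edge (i=0, c=5) to (i=1, c=-7): slope -12, span 1
hull edge (i=1, c=-7) to (i=5, c=-8): slope -1/4, span 4
hull edge (i=5, c=-8) to (i=6, c=-1): slope 7, span 1
Factored form: p(x) = -1 ⊗ (x ⊕ (-7)) ⊗ (x ⊕ 1/4) ⊗ (x ⊕ 1/4) ⊗ (x ⊕ 1/4) ⊗ (x ⊕ 1/4) ⊗ (x ⊕ 12)
Answer: roots = -7 (mult 1), 1/4 (mult 4), 12 (mult 1)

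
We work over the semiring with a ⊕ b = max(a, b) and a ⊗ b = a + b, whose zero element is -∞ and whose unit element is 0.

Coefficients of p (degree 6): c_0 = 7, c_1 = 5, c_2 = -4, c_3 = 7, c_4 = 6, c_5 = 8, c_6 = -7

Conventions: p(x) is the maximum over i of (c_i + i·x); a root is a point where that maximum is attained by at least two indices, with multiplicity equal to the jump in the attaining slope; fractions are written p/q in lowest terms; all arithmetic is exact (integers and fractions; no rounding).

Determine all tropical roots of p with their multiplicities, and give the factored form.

hull edge (i=0, c=7) to (i=5, c=8): slope 1/5, span 5
hull edge (i=5, c=8) to (i=6, c=-7): slope -15, span 1
Factored form: p(x) = -7 ⊗ (x ⊕ (-1/5)) ⊗ (x ⊕ (-1/5)) ⊗ (x ⊕ (-1/5)) ⊗ (x ⊕ (-1/5)) ⊗ (x ⊕ (-1/5)) ⊗ (x ⊕ 15)
Answer: roots = -1/5 (mult 5), 15 (mult 1)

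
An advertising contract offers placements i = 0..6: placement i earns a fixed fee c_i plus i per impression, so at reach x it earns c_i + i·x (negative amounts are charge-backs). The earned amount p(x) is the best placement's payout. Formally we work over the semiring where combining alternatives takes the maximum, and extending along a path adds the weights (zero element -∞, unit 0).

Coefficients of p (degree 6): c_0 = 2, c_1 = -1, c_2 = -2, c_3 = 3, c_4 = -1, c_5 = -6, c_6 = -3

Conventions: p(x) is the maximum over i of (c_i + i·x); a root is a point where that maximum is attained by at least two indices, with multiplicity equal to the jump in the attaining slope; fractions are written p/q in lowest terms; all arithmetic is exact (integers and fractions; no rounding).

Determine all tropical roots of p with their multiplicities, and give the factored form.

hull edge (i=0, c=2) to (i=3, c=3): slope 1/3, span 3
hull edge (i=3, c=3) to (i=6, c=-3): slope -2, span 3
Factored form: p(x) = -3 ⊗ (x ⊕ (-1/3)) ⊗ (x ⊕ (-1/3)) ⊗ (x ⊕ (-1/3)) ⊗ (x ⊕ 2) ⊗ (x ⊕ 2) ⊗ (x ⊕ 2)
Answer: roots = -1/3 (mult 3), 2 (mult 3)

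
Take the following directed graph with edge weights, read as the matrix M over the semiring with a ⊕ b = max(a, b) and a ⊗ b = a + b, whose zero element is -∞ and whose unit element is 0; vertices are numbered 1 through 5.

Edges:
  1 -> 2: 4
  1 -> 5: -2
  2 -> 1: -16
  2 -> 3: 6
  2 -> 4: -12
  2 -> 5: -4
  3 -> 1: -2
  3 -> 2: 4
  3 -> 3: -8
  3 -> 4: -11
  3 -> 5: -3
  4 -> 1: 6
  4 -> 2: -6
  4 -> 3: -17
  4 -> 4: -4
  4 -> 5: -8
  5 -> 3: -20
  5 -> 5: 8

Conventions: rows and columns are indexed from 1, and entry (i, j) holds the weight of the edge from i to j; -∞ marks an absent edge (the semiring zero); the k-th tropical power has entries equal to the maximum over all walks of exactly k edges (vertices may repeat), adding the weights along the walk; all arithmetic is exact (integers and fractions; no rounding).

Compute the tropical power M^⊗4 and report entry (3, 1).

M^⊗2:
  [-12, -∞, 10, -8, 6]
  [4, 10, -2, -5, 4]
  [-5, 2, 10, -8, 5]
  [2, 10, 0, -8, 4]
  [-22, -16, -12, -31, 16]
M^⊗3:
  [8, 14, 2, -1, 14]
  [1, 8, 16, -2, 12]
  [8, 14, 8, -1, 13]
  [-2, 6, 16, -2, 12]
  [-14, -8, -4, -23, 24]
M^⊗4:
  [5, 12, 20, 2, 22]
  [14, 20, 14, 5, 20]
  [6, 12, 20, 2, 21]
  [14, 20, 12, 5, 20]
  [-6, 0, 4, -15, 32]
Key observation: the optimum is the walk 3->1->2->3->1, with weight (-2) + 4 + 6 + (-2) = 6.
Optimal value attained by: walk 3->1->2->3->1.
Answer: (M^⊗4)[3][1] = 6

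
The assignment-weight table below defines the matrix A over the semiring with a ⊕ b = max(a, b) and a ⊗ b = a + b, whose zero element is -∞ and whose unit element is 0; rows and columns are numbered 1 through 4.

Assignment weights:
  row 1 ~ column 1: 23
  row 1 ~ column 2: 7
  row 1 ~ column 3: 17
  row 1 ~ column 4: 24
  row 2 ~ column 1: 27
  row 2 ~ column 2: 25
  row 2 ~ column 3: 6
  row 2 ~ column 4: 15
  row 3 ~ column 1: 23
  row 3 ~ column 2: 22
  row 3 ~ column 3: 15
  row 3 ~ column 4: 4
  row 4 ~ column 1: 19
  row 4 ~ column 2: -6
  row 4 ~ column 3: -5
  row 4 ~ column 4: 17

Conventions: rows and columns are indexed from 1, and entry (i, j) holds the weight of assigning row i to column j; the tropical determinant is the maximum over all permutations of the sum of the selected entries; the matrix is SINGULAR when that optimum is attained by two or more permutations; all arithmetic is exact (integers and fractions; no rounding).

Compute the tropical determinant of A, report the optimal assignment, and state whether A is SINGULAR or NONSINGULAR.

σ = (1, 2, 3, 4): 23 + 25 + 15 + 17 = 80
σ = (1, 2, 4, 3): 23 + 25 + 4 + (-5) = 47
σ = (1, 3, 2, 4): 23 + 6 + 22 + 17 = 68
σ = (1, 3, 4, 2): 23 + 6 + 4 + (-6) = 27
σ = (1, 4, 2, 3): 23 + 15 + 22 + (-5) = 55
σ = (1, 4, 3, 2): 23 + 15 + 15 + (-6) = 47
σ = (2, 1, 3, 4): 7 + 27 + 15 + 17 = 66
σ = (2, 1, 4, 3): 7 + 27 + 4 + (-5) = 33
σ = (2, 3, 1, 4): 7 + 6 + 23 + 17 = 53
σ = (2, 3, 4, 1): 7 + 6 + 4 + 19 = 36
σ = (2, 4, 1, 3): 7 + 15 + 23 + (-5) = 40
σ = (2, 4, 3, 1): 7 + 15 + 15 + 19 = 56
σ = (3, 1, 2, 4): 17 + 27 + 22 + 17 = 83
σ = (3, 1, 4, 2): 17 + 27 + 4 + (-6) = 42
σ = (3, 2, 1, 4): 17 + 25 + 23 + 17 = 82
σ = (3, 2, 4, 1): 17 + 25 + 4 + 19 = 65
σ = (3, 4, 1, 2): 17 + 15 + 23 + (-6) = 49
σ = (3, 4, 2, 1): 17 + 15 + 22 + 19 = 73
σ = (4, 1, 2, 3): 24 + 27 + 22 + (-5) = 68
σ = (4, 1, 3, 2): 24 + 27 + 15 + (-6) = 60
σ = (4, 2, 1, 3): 24 + 25 + 23 + (-5) = 67
σ = (4, 2, 3, 1): 24 + 25 + 15 + 19 = 83
σ = (4, 3, 1, 2): 24 + 6 + 23 + (-6) = 47
σ = (4, 3, 2, 1): 24 + 6 + 22 + 19 = 71
Optimal value attained by: σ = (3, 1, 2, 4).
Answer: det⊕(A) = 83; verdict: SINGULAR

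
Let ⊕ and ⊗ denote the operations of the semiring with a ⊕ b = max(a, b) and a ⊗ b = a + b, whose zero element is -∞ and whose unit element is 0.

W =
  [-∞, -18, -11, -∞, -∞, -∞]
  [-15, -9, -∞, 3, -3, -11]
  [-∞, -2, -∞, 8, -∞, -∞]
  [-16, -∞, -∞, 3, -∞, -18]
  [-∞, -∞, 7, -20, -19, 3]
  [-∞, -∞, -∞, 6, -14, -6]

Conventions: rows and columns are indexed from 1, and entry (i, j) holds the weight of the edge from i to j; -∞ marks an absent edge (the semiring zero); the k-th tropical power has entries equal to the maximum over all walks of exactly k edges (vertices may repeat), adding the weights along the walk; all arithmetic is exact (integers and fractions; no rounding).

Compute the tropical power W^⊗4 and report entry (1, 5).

W^⊗2:
  [-33, -13, -∞, -3, -21, -29]
  [-13, -18, 4, 6, -12, 0]
  [-8, -11, -∞, 11, -5, -10]
  [-13, -34, -27, 6, -32, -15]
  [-36, 5, -12, 15, -11, -3]
  [-10, -∞, -7, 9, -20, -11]
W^⊗3:
  [-19, -22, -14, 0, -16, -18]
  [-10, 2, -5, 12, -14, -6]
  [-5, -20, 2, 14, -14, -2]
  [-10, -29, -24, 9, -29, -12]
  [-1, -4, -4, 18, 2, -3]
  [-7, -9, -13, 12, -25, -9]
W^⊗4:
  [-16, -16, -9, 3, -25, -13]
  [-4, -7, -7, 15, -1, -6]
  [-2, 0, -7, 17, -16, -4]
  [-7, -26, -21, 12, -26, -9]
  [2, -6, 9, 21, -7, 5]
  [-4, -15, -18, 15, -12, -6]
Key observation: the optimum is the walk 1->3->2->2->5, with weight (-11) + (-2) + (-9) + (-3) = -25.
Optimal value attained by: walk 1->3->2->2->5.
Answer: (W^⊗4)[1][5] = -25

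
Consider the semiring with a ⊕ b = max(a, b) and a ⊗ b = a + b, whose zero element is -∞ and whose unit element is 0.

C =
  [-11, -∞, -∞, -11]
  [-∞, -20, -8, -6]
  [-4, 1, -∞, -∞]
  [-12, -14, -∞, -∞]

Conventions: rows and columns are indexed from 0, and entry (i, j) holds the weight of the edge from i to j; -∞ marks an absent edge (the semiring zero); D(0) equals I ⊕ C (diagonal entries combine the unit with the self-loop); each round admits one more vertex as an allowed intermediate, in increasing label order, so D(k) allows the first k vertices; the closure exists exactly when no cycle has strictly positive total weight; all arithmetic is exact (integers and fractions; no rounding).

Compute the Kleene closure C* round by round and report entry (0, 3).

D(0):
  [0, -∞, -∞, -11]
  [-∞, 0, -8, -6]
  [-4, 1, 0, -∞]
  [-12, -14, -∞, 0]
D(1):
  [0, -∞, -∞, -11]
  [-∞, 0, -8, -6]
  [-4, 1, 0, -15]
  [-12, -14, -∞, 0]
D(2):
  [0, -∞, -∞, -11]
  [-∞, 0, -8, -6]
  [-4, 1, 0, -5]
  [-12, -14, -22, 0]
D(3):
  [0, -∞, -∞, -11]
  [-12, 0, -8, -6]
  [-4, 1, 0, -5]
  [-12, -14, -22, 0]
D(4):
  [0, -25, -33, -11]
  [-12, 0, -8, -6]
  [-4, 1, 0, -5]
  [-12, -14, -22, 0]
Answer: C*[0][3] = -11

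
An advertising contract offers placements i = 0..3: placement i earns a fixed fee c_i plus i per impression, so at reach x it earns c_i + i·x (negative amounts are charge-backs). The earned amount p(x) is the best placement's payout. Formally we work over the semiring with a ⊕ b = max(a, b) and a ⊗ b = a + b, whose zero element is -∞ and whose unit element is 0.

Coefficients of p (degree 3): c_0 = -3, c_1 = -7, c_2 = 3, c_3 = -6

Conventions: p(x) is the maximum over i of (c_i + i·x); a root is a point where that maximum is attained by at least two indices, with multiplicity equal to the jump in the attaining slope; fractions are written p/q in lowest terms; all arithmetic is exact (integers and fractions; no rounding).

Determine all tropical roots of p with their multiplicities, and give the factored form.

hull edge (i=0, c=-3) to (i=2, c=3): slope 3, span 2
hull edge (i=2, c=3) to (i=3, c=-6): slope -9, span 1
Factored form: p(x) = -6 ⊗ (x ⊕ (-3)) ⊗ (x ⊕ (-3)) ⊗ (x ⊕ 9)
Answer: roots = -3 (mult 2), 9 (mult 1)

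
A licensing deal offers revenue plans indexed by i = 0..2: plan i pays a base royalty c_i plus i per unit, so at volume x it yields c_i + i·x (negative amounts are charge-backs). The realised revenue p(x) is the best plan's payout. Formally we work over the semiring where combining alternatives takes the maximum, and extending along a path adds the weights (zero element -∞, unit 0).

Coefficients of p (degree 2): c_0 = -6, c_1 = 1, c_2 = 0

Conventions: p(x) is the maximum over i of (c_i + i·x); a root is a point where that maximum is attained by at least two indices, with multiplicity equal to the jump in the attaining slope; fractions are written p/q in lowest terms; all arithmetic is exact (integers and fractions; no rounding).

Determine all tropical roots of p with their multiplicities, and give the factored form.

hull edge (i=0, c=-6) to (i=1, c=1): slope 7, span 1
hull edge (i=1, c=1) to (i=2, c=0): slope -1, span 1
Factored form: p(x) = 0 ⊗ (x ⊕ (-7)) ⊗ (x ⊕ 1)
Answer: roots = -7 (mult 1), 1 (mult 1)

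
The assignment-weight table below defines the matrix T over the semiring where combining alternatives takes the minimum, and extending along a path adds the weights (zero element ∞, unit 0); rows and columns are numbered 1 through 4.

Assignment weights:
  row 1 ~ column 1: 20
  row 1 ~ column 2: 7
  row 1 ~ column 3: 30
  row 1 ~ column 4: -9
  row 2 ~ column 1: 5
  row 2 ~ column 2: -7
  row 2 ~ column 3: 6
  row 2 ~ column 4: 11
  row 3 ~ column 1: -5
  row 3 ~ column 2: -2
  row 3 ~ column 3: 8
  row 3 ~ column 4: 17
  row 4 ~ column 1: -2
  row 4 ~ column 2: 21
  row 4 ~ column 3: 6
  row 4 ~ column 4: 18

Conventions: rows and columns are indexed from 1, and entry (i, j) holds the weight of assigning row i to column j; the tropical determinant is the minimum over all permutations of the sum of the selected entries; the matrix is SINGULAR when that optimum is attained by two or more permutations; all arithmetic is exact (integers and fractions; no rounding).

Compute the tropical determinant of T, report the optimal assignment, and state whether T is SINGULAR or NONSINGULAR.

σ = (1, 2, 3, 4): 20 + (-7) + 8 + 18 = 39
σ = (1, 2, 4, 3): 20 + (-7) + 17 + 6 = 36
σ = (1, 3, 2, 4): 20 + 6 + (-2) + 18 = 42
σ = (1, 3, 4, 2): 20 + 6 + 17 + 21 = 64
σ = (1, 4, 2, 3): 20 + 11 + (-2) + 6 = 35
σ = (1, 4, 3, 2): 20 + 11 + 8 + 21 = 60
σ = (2, 1, 3, 4): 7 + 5 + 8 + 18 = 38
σ = (2, 1, 4, 3): 7 + 5 + 17 + 6 = 35
σ = (2, 3, 1, 4): 7 + 6 + (-5) + 18 = 26
σ = (2, 3, 4, 1): 7 + 6 + 17 + (-2) = 28
σ = (2, 4, 1, 3): 7 + 11 + (-5) + 6 = 19
σ = (2, 4, 3, 1): 7 + 11 + 8 + (-2) = 24
σ = (3, 1, 2, 4): 30 + 5 + (-2) + 18 = 51
σ = (3, 1, 4, 2): 30 + 5 + 17 + 21 = 73
σ = (3, 2, 1, 4): 30 + (-7) + (-5) + 18 = 36
σ = (3, 2, 4, 1): 30 + (-7) + 17 + (-2) = 38
σ = (3, 4, 1, 2): 30 + 11 + (-5) + 21 = 57
σ = (3, 4, 2, 1): 30 + 11 + (-2) + (-2) = 37
σ = (4, 1, 2, 3): (-9) + 5 + (-2) + 6 = 0
σ = (4, 1, 3, 2): (-9) + 5 + 8 + 21 = 25
σ = (4, 2, 1, 3): (-9) + (-7) + (-5) + 6 = -15
σ = (4, 2, 3, 1): (-9) + (-7) + 8 + (-2) = -10
σ = (4, 3, 1, 2): (-9) + 6 + (-5) + 21 = 13
σ = (4, 3, 2, 1): (-9) + 6 + (-2) + (-2) = -7
Optimal value attained by: σ = (4, 2, 1, 3).
Answer: det⊕(T) = -15; verdict: NONSINGULAR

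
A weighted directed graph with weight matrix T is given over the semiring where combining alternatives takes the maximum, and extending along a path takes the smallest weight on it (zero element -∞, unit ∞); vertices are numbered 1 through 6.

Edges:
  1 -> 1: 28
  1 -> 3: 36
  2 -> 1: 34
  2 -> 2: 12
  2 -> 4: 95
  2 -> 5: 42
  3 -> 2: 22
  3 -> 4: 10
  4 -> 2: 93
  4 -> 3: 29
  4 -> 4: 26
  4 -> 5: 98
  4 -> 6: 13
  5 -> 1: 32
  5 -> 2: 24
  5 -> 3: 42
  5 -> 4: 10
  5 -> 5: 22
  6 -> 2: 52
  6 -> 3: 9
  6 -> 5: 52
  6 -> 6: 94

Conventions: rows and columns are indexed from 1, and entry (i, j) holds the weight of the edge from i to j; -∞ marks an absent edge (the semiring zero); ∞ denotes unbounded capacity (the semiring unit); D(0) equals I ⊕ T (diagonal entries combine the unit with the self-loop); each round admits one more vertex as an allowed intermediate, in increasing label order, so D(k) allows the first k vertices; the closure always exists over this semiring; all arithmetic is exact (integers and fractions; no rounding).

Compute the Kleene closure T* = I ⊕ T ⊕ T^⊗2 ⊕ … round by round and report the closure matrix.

D(0):
  [∞, -∞, 36, -∞, -∞, -∞]
  [34, ∞, -∞, 95, 42, -∞]
  [-∞, 22, ∞, 10, -∞, -∞]
  [-∞, 93, 29, ∞, 98, 13]
  [32, 24, 42, 10, ∞, -∞]
  [-∞, 52, 9, -∞, 52, ∞]
D(1):
  [∞, -∞, 36, -∞, -∞, -∞]
  [34, ∞, 34, 95, 42, -∞]
  [-∞, 22, ∞, 10, -∞, -∞]
  [-∞, 93, 29, ∞, 98, 13]
  [32, 24, 42, 10, ∞, -∞]
  [-∞, 52, 9, -∞, 52, ∞]
D(2):
  [∞, -∞, 36, -∞, -∞, -∞]
  [34, ∞, 34, 95, 42, -∞]
  [22, 22, ∞, 22, 22, -∞]
  [34, 93, 34, ∞, 98, 13]
  [32, 24, 42, 24, ∞, -∞]
  [34, 52, 34, 52, 52, ∞]
D(3):
  [∞, 22, 36, 22, 22, -∞]
  [34, ∞, 34, 95, 42, -∞]
  [22, 22, ∞, 22, 22, -∞]
  [34, 93, 34, ∞, 98, 13]
  [32, 24, 42, 24, ∞, -∞]
  [34, 52, 34, 52, 52, ∞]
D(4):
  [∞, 22, 36, 22, 22, 13]
  [34, ∞, 34, 95, 95, 13]
  [22, 22, ∞, 22, 22, 13]
  [34, 93, 34, ∞, 98, 13]
  [32, 24, 42, 24, ∞, 13]
  [34, 52, 34, 52, 52, ∞]
D(5):
  [∞, 22, 36, 22, 22, 13]
  [34, ∞, 42, 95, 95, 13]
  [22, 22, ∞, 22, 22, 13]
  [34, 93, 42, ∞, 98, 13]
  [32, 24, 42, 24, ∞, 13]
  [34, 52, 42, 52, 52, ∞]
D(6):
  [∞, 22, 36, 22, 22, 13]
  [34, ∞, 42, 95, 95, 13]
  [22, 22, ∞, 22, 22, 13]
  [34, 93, 42, ∞, 98, 13]
  [32, 24, 42, 24, ∞, 13]
  [34, 52, 42, 52, 52, ∞]
Answer: T* = [[∞, 22, 36, 22, 22, 13], [34, ∞, 42, 95, 95, 13], [22, 22, ∞, 22, 22, 13], [34, 93, 42, ∞, 98, 13], [32, 24, 42, 24, ∞, 13], [34, 52, 42, 52, 52, ∞]]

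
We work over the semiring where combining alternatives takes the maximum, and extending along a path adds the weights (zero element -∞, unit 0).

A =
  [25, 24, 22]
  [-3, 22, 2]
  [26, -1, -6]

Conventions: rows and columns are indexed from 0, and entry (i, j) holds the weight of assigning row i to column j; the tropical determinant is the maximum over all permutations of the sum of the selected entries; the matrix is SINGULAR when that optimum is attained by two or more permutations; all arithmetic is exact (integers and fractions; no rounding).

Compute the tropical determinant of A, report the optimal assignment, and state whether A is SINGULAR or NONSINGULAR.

σ = (0, 1, 2): 25 + 22 + (-6) = 41
σ = (0, 2, 1): 25 + 2 + (-1) = 26
σ = (1, 0, 2): 24 + (-3) + (-6) = 15
σ = (1, 2, 0): 24 + 2 + 26 = 52
σ = (2, 0, 1): 22 + (-3) + (-1) = 18
σ = (2, 1, 0): 22 + 22 + 26 = 70
Optimal value attained by: σ = (2, 1, 0).
Answer: det⊕(A) = 70; verdict: NONSINGULAR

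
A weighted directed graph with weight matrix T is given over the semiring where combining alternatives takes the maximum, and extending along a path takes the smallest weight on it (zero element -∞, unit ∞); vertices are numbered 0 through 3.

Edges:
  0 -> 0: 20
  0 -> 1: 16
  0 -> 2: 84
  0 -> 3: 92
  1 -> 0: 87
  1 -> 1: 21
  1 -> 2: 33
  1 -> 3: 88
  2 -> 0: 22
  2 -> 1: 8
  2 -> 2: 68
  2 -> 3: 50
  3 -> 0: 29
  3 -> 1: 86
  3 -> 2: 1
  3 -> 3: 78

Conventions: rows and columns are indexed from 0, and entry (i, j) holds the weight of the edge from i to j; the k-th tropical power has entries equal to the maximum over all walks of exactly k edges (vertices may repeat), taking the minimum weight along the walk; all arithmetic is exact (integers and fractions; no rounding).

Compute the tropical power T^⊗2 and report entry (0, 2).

T^⊗2:
  [29, 86, 68, 78]
  [29, 86, 84, 87]
  [29, 50, 68, 50]
  [86, 78, 33, 86]
Key observation: the optimum is the walk 0->2->2, with weight 84 min 68 = 68.
Optimal value attained by: walk 0->2->2.
Answer: (T^⊗2)[0][2] = 68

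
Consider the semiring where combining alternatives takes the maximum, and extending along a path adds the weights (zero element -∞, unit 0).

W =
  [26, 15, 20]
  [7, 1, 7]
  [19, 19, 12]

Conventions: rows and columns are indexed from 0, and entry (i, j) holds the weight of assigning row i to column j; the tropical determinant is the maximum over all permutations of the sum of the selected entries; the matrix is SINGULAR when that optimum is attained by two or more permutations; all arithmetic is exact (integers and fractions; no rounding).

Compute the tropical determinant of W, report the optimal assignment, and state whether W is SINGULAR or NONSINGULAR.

σ = (0, 1, 2): 26 + 1 + 12 = 39
σ = (0, 2, 1): 26 + 7 + 19 = 52
σ = (1, 0, 2): 15 + 7 + 12 = 34
σ = (1, 2, 0): 15 + 7 + 19 = 41
σ = (2, 0, 1): 20 + 7 + 19 = 46
σ = (2, 1, 0): 20 + 1 + 19 = 40
Optimal value attained by: σ = (0, 2, 1).
Answer: det⊕(W) = 52; verdict: NONSINGULAR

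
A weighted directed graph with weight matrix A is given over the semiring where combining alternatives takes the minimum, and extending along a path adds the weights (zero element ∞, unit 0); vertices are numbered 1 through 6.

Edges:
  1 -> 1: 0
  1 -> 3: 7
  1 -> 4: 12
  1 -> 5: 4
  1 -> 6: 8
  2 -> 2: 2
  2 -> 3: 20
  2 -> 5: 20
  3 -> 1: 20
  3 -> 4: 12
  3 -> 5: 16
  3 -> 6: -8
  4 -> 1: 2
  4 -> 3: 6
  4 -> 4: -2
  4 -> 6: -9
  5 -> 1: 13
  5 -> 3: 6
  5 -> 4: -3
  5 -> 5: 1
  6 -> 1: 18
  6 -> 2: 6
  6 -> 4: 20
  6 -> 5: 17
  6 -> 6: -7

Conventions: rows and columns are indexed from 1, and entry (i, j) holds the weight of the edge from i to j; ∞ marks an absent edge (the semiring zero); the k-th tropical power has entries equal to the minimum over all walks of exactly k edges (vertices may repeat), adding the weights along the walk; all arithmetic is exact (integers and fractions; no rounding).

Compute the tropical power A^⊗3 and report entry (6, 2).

A^⊗2:
  [0, 14, 7, 1, 4, -1]
  [33, 4, 22, 17, 21, 12]
  [10, -2, 18, 10, 9, -15]
  [0, -3, 4, -4, 6, -16]
  [-1, ∞, 3, -5, 2, -12]
  [11, -1, 23, 13, 10, -14]
A^⊗3:
  [0, 5, 7, -1, 4, -8]
  [19, 6, 23, 15, 22, 5]
  [3, -9, 15, 5, 2, -22]
  [-2, -10, 2, -6, 1, -23]
  [-3, -6, 1, -7, 3, -19]
  [4, -8, 16, 6, 3, -21]
Key observation: the optimum is the walk 6->6->6->2, with weight (-7) + (-7) + 6 = -8.
Optimal value attained by: walk 6->6->6->2.
Answer: (A^⊗3)[6][2] = -8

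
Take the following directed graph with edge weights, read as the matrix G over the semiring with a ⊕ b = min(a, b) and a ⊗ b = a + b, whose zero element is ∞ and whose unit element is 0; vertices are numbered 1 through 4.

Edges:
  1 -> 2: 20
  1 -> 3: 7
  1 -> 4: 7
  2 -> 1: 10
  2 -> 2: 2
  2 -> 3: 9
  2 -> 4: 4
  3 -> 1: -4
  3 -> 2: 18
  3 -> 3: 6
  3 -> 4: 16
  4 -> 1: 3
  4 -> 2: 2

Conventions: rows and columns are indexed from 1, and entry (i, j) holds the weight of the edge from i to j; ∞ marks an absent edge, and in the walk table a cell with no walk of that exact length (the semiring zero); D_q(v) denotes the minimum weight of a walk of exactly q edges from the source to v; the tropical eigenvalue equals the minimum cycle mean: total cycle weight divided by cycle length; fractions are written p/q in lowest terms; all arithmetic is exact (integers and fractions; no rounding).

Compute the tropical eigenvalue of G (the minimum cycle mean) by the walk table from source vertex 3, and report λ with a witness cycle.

q=0: [∞, ∞, 0, ∞]
q=1: [-4, 18, 6, 16]
q=2: [2, 16, 3, 3]
q=3: [-1, 5, 9, 9]
q=4: [5, 7, 6, 6]
Optimal cycle mean attained by: cycle 1->3->1, total 7 + (-4), length 2.
Answer: λ = 3/2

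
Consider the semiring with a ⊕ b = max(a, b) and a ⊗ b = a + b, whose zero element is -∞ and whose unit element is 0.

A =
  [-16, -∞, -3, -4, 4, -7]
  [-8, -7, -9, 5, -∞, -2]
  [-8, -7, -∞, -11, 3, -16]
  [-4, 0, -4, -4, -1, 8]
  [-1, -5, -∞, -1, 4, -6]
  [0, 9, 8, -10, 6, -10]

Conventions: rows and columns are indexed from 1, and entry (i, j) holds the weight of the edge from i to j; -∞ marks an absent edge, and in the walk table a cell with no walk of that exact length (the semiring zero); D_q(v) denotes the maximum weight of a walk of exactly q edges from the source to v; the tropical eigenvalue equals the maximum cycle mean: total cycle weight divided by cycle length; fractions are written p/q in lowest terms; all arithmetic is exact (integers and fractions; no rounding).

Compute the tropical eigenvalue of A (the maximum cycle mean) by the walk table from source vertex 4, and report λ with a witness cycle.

q=0: [-∞, -∞, -∞, 0, -∞, -∞]
q=1: [-4, 0, -4, -4, -1, 8]
q=2: [8, 17, 16, 5, 14, 4]
q=3: [13, 13, 12, 22, 19, 15]
q=4: [18, 24, 23, 18, 23, 30]
q=5: [30, 39, 38, 29, 36, 26]
q=6: [35, 35, 34, 44, 41, 37]
Optimal cycle mean attained by: cycle 2->4->6->2, total 5 + 8 + 9, length 3.
Answer: λ = 22/3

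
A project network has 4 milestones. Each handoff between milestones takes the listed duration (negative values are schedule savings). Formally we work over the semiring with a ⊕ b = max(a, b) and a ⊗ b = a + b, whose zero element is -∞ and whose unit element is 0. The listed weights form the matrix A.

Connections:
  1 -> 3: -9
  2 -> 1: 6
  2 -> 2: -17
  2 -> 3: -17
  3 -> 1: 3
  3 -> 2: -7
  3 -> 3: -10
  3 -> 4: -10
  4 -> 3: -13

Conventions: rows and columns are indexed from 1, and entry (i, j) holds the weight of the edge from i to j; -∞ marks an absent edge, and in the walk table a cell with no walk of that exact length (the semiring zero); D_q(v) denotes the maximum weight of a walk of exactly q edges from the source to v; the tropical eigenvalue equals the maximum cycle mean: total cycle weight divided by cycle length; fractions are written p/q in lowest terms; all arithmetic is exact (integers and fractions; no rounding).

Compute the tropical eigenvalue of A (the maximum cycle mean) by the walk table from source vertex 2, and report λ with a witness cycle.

q=0: [-∞, 0, -∞, -∞]
q=1: [6, -17, -17, -∞]
q=2: [-11, -24, -3, -27]
q=3: [0, -10, -13, -13]
q=4: [-4, -20, -9, -23]
Optimal cycle mean attained by: cycle 1->3->1, total (-9) + 3, length 2.
Answer: λ = -3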